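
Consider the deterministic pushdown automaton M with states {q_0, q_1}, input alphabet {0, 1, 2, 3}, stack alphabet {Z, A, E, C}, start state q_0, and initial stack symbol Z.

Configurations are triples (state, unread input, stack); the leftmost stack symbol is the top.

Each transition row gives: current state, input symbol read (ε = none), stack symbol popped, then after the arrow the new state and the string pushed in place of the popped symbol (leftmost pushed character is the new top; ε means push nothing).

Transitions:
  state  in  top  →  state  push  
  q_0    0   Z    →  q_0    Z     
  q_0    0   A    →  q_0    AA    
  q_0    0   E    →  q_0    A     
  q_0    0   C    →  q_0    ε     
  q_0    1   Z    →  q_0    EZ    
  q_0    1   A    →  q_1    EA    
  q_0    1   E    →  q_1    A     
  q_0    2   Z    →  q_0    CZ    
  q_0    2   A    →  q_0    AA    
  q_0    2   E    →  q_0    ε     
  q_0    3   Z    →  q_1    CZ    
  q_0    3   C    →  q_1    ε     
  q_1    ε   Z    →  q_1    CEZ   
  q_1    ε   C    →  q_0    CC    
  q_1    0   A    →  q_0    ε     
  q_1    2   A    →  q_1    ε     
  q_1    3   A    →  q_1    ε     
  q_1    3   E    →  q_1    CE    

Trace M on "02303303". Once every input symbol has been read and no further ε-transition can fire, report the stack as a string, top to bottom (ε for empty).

EZ

(q_0, 02303303, Z) ⊢ (q_0, 2303303, Z) ⊢ (q_0, 303303, CZ) ⊢ (q_1, 03303, Z) ⊢ (q_1, 03303, CEZ) ⊢ (q_0, 03303, CCEZ) ⊢ (q_0, 3303, CEZ) ⊢ (q_1, 303, EZ) ⊢ (q_1, 03, CEZ) ⊢ (q_0, 03, CCEZ) ⊢ (q_0, 3, CEZ) ⊢ (q_1, ε, EZ)
All input consumed in state q_1 with stack EZ.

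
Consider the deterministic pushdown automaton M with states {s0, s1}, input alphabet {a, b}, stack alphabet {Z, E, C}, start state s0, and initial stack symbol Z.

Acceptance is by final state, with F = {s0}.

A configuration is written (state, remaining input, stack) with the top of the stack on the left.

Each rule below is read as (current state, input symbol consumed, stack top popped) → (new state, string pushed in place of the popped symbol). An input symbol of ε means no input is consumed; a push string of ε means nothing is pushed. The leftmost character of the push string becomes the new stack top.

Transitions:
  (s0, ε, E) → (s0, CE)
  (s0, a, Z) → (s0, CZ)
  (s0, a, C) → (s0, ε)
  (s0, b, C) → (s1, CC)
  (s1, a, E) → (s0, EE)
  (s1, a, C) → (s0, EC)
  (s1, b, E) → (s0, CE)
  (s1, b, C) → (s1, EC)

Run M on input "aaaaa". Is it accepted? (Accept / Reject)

Accept

(s0, aaaaa, Z)
  read a, top Z: go to s0, push CZ → (s0, aaaa, CZ)
  read a, top C: go to s0, push ε → (s0, aaa, Z)
  read a, top Z: go to s0, push CZ → (s0, aa, CZ)
  read a, top C: go to s0, push ε → (s0, a, Z)
  read a, top Z: go to s0, push CZ → (s0, ε, CZ)
All input consumed; state s0 ∈ F.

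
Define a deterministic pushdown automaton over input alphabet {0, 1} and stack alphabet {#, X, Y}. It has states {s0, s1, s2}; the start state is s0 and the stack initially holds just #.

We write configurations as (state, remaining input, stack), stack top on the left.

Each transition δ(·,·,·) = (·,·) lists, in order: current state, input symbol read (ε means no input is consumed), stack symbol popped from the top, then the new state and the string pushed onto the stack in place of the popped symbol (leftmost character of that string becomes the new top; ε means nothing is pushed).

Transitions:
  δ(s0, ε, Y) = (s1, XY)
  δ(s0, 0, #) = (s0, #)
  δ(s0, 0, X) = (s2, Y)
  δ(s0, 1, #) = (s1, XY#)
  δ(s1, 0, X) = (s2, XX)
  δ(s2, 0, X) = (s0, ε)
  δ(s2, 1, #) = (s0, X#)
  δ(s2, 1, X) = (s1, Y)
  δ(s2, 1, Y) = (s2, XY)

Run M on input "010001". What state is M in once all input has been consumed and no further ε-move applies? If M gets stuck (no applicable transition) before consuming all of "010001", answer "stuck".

(s0, 010001, #)
  read 0, top #: go to s0, push # → (s0, 10001, #)
  read 1, top #: go to s1, push XY# → (s1, 0001, XY#)
  read 0, top X: go to s2, push XX → (s2, 001, XXY#)
  read 0, top X: go to s0, push ε → (s0, 01, XY#)
  read 0, top X: go to s2, push Y → (s2, 1, YY#)
  read 1, top Y: go to s2, push XY → (s2, ε, XYY#)
All input consumed; M is in state s2.

s2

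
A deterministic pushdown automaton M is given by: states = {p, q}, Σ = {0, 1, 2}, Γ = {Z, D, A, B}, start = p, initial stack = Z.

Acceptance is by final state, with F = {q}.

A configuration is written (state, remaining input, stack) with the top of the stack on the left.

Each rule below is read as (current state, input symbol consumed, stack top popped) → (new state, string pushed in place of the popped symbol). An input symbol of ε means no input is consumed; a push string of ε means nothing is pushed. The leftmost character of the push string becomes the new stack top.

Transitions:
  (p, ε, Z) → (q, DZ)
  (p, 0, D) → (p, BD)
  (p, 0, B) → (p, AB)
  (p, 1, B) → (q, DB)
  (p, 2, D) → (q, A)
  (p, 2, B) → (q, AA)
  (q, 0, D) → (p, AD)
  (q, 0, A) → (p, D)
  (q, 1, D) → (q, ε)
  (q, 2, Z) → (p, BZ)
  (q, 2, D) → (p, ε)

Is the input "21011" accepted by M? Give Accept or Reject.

Reject

(p, 21011, Z) ⊢ (q, 21011, DZ) ⊢ (p, 1011, Z) ⊢ (q, 1011, DZ) ⊢ (q, 011, Z)
No transition applies at (q, 011, Z); input not fully consumed.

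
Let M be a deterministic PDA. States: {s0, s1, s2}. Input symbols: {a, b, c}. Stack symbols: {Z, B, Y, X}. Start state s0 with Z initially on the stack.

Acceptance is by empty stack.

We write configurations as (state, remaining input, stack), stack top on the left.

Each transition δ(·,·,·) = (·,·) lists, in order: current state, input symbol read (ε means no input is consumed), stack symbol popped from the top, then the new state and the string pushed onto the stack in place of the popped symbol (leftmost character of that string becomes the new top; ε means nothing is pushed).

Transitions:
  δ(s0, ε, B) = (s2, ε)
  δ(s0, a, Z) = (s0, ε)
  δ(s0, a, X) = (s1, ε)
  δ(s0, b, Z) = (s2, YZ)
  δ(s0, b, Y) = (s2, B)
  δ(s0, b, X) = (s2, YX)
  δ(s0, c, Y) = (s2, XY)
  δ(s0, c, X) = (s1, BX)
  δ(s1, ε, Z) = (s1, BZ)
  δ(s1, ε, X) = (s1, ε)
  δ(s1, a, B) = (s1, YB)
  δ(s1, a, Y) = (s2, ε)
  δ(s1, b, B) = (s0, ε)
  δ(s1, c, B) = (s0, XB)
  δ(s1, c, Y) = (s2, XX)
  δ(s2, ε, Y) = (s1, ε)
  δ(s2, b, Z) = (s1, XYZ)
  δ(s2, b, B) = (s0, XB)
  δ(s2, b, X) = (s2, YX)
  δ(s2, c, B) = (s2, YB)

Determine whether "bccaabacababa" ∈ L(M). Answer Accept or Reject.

(s0, bccaabacababa, Z)
  read b, top Z: go to s2, push YZ → (s2, ccaabacababa, YZ)
  ε-move, top Y: go to s1, push ε → (s1, ccaabacababa, Z)
  ε-move, top Z: go to s1, push BZ → (s1, ccaabacababa, BZ)
  read c, top B: go to s0, push XB → (s0, caabacababa, XBZ)
  read c, top X: go to s1, push BX → (s1, aabacababa, BXBZ)
  read a, top B: go to s1, push YB → (s1, abacababa, YBXBZ)
  read a, top Y: go to s2, push ε → (s2, bacababa, BXBZ)
  read b, top B: go to s0, push XB → (s0, acababa, XBXBZ)
  read a, top X: go to s1, push ε → (s1, cababa, BXBZ)
  read c, top B: go to s0, push XB → (s0, ababa, XBXBZ)
  read a, top X: go to s1, push ε → (s1, baba, BXBZ)
  read b, top B: go to s0, push ε → (s0, aba, XBZ)
  read a, top X: go to s1, push ε → (s1, ba, BZ)
  read b, top B: go to s0, push ε → (s0, a, Z)
  read a, top Z: go to s0, push ε → (s0, ε, ε)
All input consumed and the stack is empty.

Accept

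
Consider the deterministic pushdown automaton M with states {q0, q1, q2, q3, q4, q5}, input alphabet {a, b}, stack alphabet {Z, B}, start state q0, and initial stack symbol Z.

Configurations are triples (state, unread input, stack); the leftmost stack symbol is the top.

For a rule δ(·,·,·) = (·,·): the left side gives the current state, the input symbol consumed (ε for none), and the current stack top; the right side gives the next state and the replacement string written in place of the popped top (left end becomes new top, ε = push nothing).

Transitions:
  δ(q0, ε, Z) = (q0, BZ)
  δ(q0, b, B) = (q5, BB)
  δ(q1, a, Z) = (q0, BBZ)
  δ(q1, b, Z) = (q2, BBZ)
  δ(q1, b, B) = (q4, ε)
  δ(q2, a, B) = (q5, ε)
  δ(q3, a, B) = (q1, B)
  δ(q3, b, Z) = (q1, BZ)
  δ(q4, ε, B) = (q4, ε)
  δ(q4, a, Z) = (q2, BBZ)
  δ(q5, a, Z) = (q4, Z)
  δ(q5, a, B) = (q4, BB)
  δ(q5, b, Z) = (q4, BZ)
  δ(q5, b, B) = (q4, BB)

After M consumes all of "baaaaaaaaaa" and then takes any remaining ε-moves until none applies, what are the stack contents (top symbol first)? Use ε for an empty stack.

(q0, baaaaaaaaaa, Z)
  ε-move, top Z: go to q0, push BZ → (q0, baaaaaaaaaa, BZ)
  read b, top B: go to q5, push BB → (q5, aaaaaaaaaa, BBZ)
  read a, top B: go to q4, push BB → (q4, aaaaaaaaa, BBBZ)
  ε-move, top B: go to q4, push ε → (q4, aaaaaaaaa, BBZ)
  ε-move, top B: go to q4, push ε → (q4, aaaaaaaaa, BZ)
  ε-move, top B: go to q4, push ε → (q4, aaaaaaaaa, Z)
  read a, top Z: go to q2, push BBZ → (q2, aaaaaaaa, BBZ)
  read a, top B: go to q5, push ε → (q5, aaaaaaa, BZ)
  read a, top B: go to q4, push BB → (q4, aaaaaa, BBZ)
  ε-move, top B: go to q4, push ε → (q4, aaaaaa, BZ)
  ε-move, top B: go to q4, push ε → (q4, aaaaaa, Z)
  read a, top Z: go to q2, push BBZ → (q2, aaaaa, BBZ)
  read a, top B: go to q5, push ε → (q5, aaaa, BZ)
  read a, top B: go to q4, push BB → (q4, aaa, BBZ)
  ε-move, top B: go to q4, push ε → (q4, aaa, BZ)
  ε-move, top B: go to q4, push ε → (q4, aaa, Z)
  read a, top Z: go to q2, push BBZ → (q2, aa, BBZ)
  read a, top B: go to q5, push ε → (q5, a, BZ)
  read a, top B: go to q4, push BB → (q4, ε, BBZ)
  ε-move, top B: go to q4, push ε → (q4, ε, BZ)
  ε-move, top B: go to q4, push ε → (q4, ε, Z)
All input consumed in state q4 with stack Z.

Z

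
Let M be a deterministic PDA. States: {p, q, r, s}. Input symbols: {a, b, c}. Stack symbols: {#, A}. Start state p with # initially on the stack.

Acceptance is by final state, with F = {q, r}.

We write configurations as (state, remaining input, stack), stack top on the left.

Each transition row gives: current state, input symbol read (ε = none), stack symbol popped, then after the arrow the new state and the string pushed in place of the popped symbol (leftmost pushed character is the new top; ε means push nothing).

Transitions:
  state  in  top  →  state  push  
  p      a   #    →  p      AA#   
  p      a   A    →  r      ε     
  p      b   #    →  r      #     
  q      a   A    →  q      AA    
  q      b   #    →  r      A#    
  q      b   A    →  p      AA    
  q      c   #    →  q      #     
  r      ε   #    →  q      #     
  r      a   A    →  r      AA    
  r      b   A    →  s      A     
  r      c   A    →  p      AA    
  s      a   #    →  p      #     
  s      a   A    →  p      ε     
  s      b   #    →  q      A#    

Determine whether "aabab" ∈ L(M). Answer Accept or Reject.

Accept

(p, aabab, #)
  read a, top #: go to p, push AA# → (p, abab, AA#)
  read a, top A: go to r, push ε → (r, bab, A#)
  read b, top A: go to s, push A → (s, ab, A#)
  read a, top A: go to p, push ε → (p, b, #)
  read b, top #: go to r, push # → (r, ε, #)
All input consumed; state r ∈ F.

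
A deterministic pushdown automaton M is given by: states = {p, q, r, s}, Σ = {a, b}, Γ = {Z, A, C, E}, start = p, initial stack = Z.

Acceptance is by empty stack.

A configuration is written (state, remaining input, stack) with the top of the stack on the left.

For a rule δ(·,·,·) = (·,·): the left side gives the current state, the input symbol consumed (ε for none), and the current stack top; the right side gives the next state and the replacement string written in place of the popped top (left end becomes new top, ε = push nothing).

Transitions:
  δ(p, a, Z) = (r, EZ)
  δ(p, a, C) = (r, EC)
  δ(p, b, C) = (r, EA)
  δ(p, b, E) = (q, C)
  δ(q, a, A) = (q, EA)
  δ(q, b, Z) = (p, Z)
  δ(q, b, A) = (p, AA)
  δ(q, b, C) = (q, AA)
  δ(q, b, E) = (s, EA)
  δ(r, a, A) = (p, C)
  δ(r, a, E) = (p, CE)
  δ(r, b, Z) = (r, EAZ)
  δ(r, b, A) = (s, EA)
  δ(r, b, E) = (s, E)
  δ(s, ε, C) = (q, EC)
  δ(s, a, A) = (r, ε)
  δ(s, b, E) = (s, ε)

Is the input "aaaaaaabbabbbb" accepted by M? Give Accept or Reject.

(p, aaaaaaabbabbbb, Z) ⊢ (r, aaaaaabbabbbb, EZ) ⊢ (p, aaaaabbabbbb, CEZ) ⊢ (r, aaaabbabbbb, ECEZ) ⊢ (p, aaabbabbbb, CECEZ) ⊢ (r, aabbabbbb, ECECEZ) ⊢ (p, abbabbbb, CECECEZ) ⊢ (r, bbabbbb, ECECECEZ) ⊢ (s, babbbb, ECECECEZ) ⊢ (s, abbbb, CECECEZ) ⊢ (q, abbbb, ECECECEZ)
No transition applies at (q, abbbb, ECECECEZ); input not fully consumed.

Reject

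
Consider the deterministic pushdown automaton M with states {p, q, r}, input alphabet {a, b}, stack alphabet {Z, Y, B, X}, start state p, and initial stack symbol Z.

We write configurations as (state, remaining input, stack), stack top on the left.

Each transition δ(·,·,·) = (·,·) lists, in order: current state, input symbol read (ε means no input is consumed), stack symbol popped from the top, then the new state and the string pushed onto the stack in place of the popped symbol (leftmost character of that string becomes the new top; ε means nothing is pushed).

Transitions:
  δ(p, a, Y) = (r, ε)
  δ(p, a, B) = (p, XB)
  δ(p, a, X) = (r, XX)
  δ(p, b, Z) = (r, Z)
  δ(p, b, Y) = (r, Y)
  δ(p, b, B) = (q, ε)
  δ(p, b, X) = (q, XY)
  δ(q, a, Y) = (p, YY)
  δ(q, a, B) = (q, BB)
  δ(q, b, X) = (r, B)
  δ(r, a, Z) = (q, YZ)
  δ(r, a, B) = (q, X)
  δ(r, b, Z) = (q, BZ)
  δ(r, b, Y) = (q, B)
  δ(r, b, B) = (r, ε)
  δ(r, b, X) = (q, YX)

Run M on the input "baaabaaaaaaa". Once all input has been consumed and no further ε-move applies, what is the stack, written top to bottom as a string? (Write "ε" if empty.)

(p, baaabaaaaaaa, Z)
  read b, top Z: go to r, push Z → (r, aaabaaaaaaa, Z)
  read a, top Z: go to q, push YZ → (q, aabaaaaaaa, YZ)
  read a, top Y: go to p, push YY → (p, abaaaaaaa, YYZ)
  read a, top Y: go to r, push ε → (r, baaaaaaa, YZ)
  read b, top Y: go to q, push B → (q, aaaaaaa, BZ)
  read a, top B: go to q, push BB → (q, aaaaaa, BBZ)
  read a, top B: go to q, push BB → (q, aaaaa, BBBZ)
  read a, top B: go to q, push BB → (q, aaaa, BBBBZ)
  read a, top B: go to q, push BB → (q, aaa, BBBBBZ)
  read a, top B: go to q, push BB → (q, aa, BBBBBBZ)
  read a, top B: go to q, push BB → (q, a, BBBBBBBZ)
  read a, top B: go to q, push BB → (q, ε, BBBBBBBBZ)
All input consumed in state q with stack BBBBBBBBZ.

BBBBBBBBZ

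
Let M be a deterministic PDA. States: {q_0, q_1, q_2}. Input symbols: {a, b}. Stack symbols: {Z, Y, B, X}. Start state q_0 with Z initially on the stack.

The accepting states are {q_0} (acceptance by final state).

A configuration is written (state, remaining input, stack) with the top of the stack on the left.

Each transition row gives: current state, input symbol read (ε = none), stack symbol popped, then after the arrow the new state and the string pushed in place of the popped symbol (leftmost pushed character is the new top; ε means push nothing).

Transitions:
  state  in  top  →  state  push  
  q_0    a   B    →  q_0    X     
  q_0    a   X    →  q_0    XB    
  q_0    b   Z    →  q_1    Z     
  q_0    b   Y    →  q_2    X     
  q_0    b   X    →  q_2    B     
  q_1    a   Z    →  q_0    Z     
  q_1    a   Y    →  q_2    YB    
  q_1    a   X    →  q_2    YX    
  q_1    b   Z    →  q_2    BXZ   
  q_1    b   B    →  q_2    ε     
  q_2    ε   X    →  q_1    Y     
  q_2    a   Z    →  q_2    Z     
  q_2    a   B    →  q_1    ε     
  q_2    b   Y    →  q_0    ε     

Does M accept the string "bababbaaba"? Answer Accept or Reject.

Accept

(q_0, bababbaaba, Z) ⊢ (q_1, ababbaaba, Z) ⊢ (q_0, babbaaba, Z) ⊢ (q_1, abbaaba, Z) ⊢ (q_0, bbaaba, Z) ⊢ (q_1, baaba, Z) ⊢ (q_2, aaba, BXZ) ⊢ (q_1, aba, XZ) ⊢ (q_2, ba, YXZ) ⊢ (q_0, a, XZ) ⊢ (q_0, ε, XBZ)
All input consumed; state q_0 ∈ F.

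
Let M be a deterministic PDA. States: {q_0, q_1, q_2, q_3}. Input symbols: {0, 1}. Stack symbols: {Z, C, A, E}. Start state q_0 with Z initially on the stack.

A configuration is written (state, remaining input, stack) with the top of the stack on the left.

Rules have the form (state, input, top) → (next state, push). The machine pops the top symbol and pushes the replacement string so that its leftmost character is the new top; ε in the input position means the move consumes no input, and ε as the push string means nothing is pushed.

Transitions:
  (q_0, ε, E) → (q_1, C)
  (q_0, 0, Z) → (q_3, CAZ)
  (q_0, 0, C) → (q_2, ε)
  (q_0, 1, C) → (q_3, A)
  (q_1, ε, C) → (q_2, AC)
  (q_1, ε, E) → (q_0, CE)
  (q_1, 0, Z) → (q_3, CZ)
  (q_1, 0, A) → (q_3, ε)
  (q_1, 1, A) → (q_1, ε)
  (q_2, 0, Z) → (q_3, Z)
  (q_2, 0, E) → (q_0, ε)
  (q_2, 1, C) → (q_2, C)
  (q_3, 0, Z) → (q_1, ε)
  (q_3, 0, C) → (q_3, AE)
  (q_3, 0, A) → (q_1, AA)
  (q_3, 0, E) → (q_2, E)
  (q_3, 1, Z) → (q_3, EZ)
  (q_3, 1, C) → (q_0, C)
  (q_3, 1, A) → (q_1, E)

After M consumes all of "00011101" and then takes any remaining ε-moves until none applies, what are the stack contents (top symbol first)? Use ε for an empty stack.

AEAZ

(q_0, 00011101, Z) ⊢ (q_3, 0011101, CAZ) ⊢ (q_3, 011101, AEAZ) ⊢ (q_1, 11101, AAEAZ) ⊢ (q_1, 1101, AEAZ) ⊢ (q_1, 101, EAZ) ⊢ (q_0, 101, CEAZ) ⊢ (q_3, 01, AEAZ) ⊢ (q_1, 1, AAEAZ) ⊢ (q_1, ε, AEAZ)
All input consumed in state q_1 with stack AEAZ.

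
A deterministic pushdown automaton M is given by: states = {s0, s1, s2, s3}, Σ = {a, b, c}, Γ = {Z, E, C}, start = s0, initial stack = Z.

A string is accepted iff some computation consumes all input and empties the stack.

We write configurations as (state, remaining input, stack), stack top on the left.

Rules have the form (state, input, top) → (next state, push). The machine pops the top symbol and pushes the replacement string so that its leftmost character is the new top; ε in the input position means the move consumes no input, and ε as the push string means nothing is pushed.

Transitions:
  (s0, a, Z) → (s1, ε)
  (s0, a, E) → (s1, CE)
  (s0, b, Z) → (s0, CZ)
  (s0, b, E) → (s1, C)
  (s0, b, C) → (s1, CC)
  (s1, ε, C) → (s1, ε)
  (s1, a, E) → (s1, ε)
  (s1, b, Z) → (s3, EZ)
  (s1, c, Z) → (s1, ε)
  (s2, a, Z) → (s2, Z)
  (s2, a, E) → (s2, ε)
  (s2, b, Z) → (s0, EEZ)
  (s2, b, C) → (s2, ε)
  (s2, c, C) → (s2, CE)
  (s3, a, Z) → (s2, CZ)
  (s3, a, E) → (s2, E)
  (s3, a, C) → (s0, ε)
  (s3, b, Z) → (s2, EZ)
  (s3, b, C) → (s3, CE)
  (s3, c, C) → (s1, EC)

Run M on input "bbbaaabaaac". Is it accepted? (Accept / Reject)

(s0, bbbaaabaaac, Z)
  read b, top Z: go to s0, push CZ → (s0, bbaaabaaac, CZ)
  read b, top C: go to s1, push CC → (s1, baaabaaac, CCZ)
  ε-move, top C: go to s1, push ε → (s1, baaabaaac, CZ)
  ε-move, top C: go to s1, push ε → (s1, baaabaaac, Z)
  read b, top Z: go to s3, push EZ → (s3, aaabaaac, EZ)
  read a, top E: go to s2, push E → (s2, aabaaac, EZ)
  read a, top E: go to s2, push ε → (s2, abaaac, Z)
  read a, top Z: go to s2, push Z → (s2, baaac, Z)
  read b, top Z: go to s0, push EEZ → (s0, aaac, EEZ)
  read a, top E: go to s1, push CE → (s1, aac, CEEZ)
  ε-move, top C: go to s1, push ε → (s1, aac, EEZ)
  read a, top E: go to s1, push ε → (s1, ac, EZ)
  read a, top E: go to s1, push ε → (s1, c, Z)
  read c, top Z: go to s1, push ε → (s1, ε, ε)
All input consumed and the stack is empty.

Accept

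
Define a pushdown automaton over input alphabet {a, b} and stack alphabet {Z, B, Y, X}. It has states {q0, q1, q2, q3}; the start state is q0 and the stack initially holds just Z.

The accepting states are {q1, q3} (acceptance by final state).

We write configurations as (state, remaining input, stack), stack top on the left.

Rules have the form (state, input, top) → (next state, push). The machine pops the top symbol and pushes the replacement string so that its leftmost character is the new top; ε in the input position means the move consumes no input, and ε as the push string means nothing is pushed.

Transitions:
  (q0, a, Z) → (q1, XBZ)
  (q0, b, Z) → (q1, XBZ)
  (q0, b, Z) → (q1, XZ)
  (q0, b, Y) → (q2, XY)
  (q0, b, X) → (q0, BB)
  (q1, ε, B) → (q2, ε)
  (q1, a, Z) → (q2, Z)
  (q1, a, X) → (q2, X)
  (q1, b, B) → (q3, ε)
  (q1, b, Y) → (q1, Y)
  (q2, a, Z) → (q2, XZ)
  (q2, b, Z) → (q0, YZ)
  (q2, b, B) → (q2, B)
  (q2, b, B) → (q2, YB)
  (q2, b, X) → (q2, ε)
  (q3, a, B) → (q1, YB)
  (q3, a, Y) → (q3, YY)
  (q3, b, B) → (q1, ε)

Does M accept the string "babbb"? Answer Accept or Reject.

No computation consumes all input and reaches a final state.

Reject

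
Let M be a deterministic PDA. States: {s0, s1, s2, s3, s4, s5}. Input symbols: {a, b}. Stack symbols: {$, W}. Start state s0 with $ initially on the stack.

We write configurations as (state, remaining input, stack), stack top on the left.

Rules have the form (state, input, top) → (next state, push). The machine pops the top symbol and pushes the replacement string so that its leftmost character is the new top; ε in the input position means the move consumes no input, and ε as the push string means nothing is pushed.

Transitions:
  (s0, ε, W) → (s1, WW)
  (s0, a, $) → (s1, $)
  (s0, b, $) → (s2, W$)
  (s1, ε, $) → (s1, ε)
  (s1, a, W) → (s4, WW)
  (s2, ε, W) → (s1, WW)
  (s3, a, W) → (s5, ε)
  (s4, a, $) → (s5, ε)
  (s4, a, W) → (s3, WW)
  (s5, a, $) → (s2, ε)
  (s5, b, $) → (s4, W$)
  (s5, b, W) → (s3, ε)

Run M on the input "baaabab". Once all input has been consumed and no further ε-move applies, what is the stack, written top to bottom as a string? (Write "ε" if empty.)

(s0, baaabab, $) ⊢ (s2, aaabab, W$) ⊢ (s1, aaabab, WW$) ⊢ (s4, aabab, WWW$) ⊢ (s3, abab, WWWW$) ⊢ (s5, bab, WWW$) ⊢ (s3, ab, WW$) ⊢ (s5, b, W$) ⊢ (s3, ε, $)
All input consumed in state s3 with stack $.

$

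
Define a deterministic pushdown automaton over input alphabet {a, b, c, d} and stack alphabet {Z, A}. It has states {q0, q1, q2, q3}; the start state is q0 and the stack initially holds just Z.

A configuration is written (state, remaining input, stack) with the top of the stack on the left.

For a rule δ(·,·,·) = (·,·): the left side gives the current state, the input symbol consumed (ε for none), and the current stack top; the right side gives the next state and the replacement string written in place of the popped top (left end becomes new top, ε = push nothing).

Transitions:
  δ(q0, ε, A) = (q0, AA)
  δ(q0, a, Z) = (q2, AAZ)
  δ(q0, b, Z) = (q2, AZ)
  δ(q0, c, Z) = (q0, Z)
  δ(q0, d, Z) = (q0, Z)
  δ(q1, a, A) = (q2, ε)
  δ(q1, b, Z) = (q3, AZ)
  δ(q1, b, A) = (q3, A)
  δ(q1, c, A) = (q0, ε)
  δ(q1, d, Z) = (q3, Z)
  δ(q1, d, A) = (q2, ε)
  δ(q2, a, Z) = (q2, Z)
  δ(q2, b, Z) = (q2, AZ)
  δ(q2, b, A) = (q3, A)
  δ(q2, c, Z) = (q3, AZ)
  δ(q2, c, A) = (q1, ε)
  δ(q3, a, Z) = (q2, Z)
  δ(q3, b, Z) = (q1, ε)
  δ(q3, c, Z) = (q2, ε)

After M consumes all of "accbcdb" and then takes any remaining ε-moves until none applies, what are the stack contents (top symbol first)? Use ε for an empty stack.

(q0, accbcdb, Z) ⊢ (q2, ccbcdb, AAZ) ⊢ (q1, cbcdb, AZ) ⊢ (q0, bcdb, Z) ⊢ (q2, cdb, AZ) ⊢ (q1, db, Z) ⊢ (q3, b, Z) ⊢ (q1, ε, ε)
All input consumed in state q1 with stack ε.

ε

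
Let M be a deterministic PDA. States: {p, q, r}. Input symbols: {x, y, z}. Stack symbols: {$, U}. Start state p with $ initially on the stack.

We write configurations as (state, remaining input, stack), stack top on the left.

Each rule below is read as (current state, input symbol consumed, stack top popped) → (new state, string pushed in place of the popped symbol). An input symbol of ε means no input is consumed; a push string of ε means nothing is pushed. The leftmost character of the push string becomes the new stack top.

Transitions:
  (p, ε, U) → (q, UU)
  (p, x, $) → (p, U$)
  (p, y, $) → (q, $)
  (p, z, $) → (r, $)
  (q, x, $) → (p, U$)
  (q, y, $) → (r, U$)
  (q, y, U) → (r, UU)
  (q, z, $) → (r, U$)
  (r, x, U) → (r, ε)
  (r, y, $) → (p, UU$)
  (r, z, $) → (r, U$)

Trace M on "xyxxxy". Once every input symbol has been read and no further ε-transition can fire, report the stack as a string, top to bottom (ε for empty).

UUU$

(p, xyxxxy, $) ⊢ (p, yxxxy, U$) ⊢ (q, yxxxy, UU$) ⊢ (r, xxxy, UUU$) ⊢ (r, xxy, UU$) ⊢ (r, xy, U$) ⊢ (r, y, $) ⊢ (p, ε, UU$) ⊢ (q, ε, UUU$)
All input consumed in state q with stack UUU$.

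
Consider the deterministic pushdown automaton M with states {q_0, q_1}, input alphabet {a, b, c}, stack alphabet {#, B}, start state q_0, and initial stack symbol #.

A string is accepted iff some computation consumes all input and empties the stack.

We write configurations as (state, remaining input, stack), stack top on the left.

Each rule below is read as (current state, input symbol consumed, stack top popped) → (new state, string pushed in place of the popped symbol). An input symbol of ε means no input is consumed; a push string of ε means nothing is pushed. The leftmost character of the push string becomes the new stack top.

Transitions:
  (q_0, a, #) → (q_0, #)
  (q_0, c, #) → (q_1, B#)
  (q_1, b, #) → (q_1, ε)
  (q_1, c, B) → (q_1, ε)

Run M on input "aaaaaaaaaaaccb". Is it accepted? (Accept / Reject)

(q_0, aaaaaaaaaaaccb, #)
  read a, top #: go to q_0, push # → (q_0, aaaaaaaaaaccb, #)
  read a, top #: go to q_0, push # → (q_0, aaaaaaaaaccb, #)
  read a, top #: go to q_0, push # → (q_0, aaaaaaaaccb, #)
  read a, top #: go to q_0, push # → (q_0, aaaaaaaccb, #)
  read a, top #: go to q_0, push # → (q_0, aaaaaaccb, #)
  read a, top #: go to q_0, push # → (q_0, aaaaaccb, #)
  read a, top #: go to q_0, push # → (q_0, aaaaccb, #)
  read a, top #: go to q_0, push # → (q_0, aaaccb, #)
  read a, top #: go to q_0, push # → (q_0, aaccb, #)
  read a, top #: go to q_0, push # → (q_0, accb, #)
  read a, top #: go to q_0, push # → (q_0, ccb, #)
  read c, top #: go to q_1, push B# → (q_1, cb, B#)
  read c, top B: go to q_1, push ε → (q_1, b, #)
  read b, top #: go to q_1, push ε → (q_1, ε, ε)
All input consumed and the stack is empty.

Accept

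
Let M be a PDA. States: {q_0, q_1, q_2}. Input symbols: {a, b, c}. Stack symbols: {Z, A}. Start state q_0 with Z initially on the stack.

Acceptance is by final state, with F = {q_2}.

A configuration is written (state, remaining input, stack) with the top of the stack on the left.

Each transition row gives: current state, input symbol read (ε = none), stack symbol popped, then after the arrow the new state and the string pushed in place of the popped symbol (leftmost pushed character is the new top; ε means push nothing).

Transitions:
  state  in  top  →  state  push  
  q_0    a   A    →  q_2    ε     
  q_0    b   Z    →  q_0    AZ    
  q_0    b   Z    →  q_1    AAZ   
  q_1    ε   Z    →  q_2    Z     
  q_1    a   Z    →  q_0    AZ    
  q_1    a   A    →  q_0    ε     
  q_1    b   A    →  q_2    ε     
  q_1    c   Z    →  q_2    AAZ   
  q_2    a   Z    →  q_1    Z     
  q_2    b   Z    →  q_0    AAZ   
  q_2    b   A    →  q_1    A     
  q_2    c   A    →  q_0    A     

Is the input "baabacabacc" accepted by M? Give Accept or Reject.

Reject

No computation consumes all input and reaches a final state.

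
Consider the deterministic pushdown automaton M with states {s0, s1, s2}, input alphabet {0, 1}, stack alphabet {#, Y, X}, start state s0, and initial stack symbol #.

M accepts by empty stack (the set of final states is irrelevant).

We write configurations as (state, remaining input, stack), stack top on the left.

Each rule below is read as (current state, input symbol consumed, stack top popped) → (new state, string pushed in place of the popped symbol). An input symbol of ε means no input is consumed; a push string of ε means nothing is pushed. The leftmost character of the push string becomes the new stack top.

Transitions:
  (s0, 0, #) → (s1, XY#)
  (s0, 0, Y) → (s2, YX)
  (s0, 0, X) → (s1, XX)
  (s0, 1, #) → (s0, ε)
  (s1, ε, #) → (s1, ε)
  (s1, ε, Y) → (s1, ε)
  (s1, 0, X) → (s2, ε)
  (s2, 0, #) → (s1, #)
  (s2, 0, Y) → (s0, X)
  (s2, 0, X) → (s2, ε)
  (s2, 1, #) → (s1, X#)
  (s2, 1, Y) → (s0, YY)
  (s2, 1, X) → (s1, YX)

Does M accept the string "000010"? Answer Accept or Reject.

(s0, 000010, #)
  read 0, top #: go to s1, push XY# → (s1, 00010, XY#)
  read 0, top X: go to s2, push ε → (s2, 0010, Y#)
  read 0, top Y: go to s0, push X → (s0, 010, X#)
  read 0, top X: go to s1, push XX → (s1, 10, XX#)
No transition applies at (s1, 10, XX#); input not fully consumed.

Reject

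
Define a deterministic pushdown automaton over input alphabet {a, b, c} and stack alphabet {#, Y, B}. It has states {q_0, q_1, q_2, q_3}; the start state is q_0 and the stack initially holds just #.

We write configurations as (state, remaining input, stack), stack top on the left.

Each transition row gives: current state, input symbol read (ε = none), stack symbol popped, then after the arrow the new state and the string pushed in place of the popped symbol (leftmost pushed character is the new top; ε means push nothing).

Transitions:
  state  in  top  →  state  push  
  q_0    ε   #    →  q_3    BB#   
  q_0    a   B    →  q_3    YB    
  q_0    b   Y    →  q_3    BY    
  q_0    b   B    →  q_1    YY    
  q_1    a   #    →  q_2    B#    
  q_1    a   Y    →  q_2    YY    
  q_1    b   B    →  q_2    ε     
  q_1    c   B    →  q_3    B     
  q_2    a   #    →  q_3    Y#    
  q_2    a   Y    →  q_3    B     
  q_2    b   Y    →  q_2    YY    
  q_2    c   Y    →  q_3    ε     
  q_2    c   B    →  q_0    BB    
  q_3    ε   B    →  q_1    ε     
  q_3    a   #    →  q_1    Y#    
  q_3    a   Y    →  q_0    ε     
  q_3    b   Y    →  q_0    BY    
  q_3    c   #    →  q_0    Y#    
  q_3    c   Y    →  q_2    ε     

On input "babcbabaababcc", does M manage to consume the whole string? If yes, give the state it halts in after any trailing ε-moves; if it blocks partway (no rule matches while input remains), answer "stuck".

stuck

(q_0, babcbabaababcc, #) ⊢ (q_3, babcbabaababcc, BB#) ⊢ (q_1, babcbabaababcc, B#) ⊢ (q_2, abcbabaababcc, #) ⊢ (q_3, bcbabaababcc, Y#) ⊢ (q_0, cbabaababcc, BY#)
No transition for (q_0, c, top B); M blocks with input cbabaababcc remaining.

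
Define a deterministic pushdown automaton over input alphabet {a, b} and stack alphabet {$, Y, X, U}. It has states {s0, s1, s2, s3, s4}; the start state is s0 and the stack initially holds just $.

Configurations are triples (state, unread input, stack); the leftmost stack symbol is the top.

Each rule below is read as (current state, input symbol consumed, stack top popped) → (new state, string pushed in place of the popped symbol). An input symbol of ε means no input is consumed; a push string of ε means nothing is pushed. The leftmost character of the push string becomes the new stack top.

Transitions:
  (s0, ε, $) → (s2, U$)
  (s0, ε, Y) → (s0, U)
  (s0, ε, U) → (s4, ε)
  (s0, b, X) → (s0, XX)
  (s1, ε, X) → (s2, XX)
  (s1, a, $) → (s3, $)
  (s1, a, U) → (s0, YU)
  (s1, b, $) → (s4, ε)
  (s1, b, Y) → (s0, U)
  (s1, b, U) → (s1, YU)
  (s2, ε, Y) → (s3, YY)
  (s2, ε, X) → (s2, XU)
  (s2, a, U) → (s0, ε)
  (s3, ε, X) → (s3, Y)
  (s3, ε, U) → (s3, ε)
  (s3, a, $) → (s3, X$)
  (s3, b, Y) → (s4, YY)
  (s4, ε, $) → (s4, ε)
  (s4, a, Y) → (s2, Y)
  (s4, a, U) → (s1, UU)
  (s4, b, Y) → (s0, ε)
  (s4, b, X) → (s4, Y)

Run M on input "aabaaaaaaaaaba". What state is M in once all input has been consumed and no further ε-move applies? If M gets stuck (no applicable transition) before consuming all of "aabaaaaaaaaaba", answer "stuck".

stuck

(s0, aabaaaaaaaaaba, $) ⊢ (s2, aabaaaaaaaaaba, U$) ⊢ (s0, abaaaaaaaaaba, $) ⊢ (s2, abaaaaaaaaaba, U$) ⊢ (s0, baaaaaaaaaba, $) ⊢ (s2, baaaaaaaaaba, U$)
No transition for (s2, b, top U); M blocks with input baaaaaaaaaba remaining.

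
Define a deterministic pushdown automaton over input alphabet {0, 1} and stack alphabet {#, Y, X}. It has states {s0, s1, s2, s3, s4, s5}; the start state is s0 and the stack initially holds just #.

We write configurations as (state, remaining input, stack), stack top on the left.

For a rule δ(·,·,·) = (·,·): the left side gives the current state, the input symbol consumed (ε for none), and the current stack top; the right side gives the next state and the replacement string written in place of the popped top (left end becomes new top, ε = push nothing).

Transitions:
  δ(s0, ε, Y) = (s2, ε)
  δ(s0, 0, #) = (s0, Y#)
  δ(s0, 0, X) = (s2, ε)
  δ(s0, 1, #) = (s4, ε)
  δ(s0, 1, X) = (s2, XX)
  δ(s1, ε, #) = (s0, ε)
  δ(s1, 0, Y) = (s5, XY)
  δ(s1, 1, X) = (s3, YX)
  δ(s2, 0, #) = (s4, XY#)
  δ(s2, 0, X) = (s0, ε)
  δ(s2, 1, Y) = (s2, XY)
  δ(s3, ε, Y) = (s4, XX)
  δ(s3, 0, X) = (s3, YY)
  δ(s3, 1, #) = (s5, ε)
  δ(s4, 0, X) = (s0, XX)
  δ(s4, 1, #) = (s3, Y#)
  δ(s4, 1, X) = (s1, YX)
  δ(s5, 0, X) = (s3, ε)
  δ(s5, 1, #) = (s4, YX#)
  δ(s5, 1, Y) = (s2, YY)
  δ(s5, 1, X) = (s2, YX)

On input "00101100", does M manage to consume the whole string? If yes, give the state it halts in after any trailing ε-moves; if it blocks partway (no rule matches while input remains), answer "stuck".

s2

(s0, 00101100, #) ⊢ (s0, 0101100, Y#) ⊢ (s2, 0101100, #) ⊢ (s4, 101100, XY#) ⊢ (s1, 01100, YXY#) ⊢ (s5, 1100, XYXY#) ⊢ (s2, 100, YXYXY#) ⊢ (s2, 00, XYXYXY#) ⊢ (s0, 0, YXYXY#) ⊢ (s2, 0, XYXY#) ⊢ (s0, ε, YXY#) ⊢ (s2, ε, XY#)
All input consumed; M is in state s2.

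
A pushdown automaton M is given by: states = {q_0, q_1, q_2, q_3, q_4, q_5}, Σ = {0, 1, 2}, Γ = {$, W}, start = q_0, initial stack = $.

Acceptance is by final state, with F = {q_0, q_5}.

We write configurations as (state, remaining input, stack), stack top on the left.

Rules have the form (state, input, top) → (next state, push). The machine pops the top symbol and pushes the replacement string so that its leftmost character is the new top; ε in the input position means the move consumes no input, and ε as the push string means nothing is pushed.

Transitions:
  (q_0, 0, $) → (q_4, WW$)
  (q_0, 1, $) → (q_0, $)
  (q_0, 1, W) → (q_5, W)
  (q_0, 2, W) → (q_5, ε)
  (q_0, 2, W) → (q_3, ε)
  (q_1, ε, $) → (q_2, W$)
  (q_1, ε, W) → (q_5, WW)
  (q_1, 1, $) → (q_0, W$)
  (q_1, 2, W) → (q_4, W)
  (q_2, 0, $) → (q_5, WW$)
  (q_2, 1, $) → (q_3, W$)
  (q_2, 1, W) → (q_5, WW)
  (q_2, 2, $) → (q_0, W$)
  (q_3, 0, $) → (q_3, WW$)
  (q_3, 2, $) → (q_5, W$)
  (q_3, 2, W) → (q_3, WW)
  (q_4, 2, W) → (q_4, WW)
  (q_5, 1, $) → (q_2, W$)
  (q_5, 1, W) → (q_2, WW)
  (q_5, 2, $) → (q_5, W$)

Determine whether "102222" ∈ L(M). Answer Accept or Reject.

No computation consumes all input and reaches a final state.

Reject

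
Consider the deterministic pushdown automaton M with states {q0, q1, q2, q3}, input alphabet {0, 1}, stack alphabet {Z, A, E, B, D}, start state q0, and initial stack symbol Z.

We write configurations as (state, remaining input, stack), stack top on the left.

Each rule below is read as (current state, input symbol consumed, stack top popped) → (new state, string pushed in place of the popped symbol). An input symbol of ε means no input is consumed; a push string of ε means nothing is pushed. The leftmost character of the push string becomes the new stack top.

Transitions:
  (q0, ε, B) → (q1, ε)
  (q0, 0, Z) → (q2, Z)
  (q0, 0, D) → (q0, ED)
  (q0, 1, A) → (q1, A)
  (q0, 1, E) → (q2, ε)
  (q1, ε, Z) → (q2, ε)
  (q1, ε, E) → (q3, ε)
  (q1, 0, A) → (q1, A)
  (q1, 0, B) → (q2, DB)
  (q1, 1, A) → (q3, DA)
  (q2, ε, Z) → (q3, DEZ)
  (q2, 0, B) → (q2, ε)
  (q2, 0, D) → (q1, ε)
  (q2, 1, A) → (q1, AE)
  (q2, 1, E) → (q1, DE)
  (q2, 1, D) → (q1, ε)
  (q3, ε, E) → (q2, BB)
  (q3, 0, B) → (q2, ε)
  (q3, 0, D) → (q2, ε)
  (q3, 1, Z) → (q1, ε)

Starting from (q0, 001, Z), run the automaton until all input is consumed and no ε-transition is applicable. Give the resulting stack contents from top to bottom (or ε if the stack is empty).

(q0, 001, Z)
  read 0, top Z: go to q2, push Z → (q2, 01, Z)
  ε-move, top Z: go to q3, push DEZ → (q3, 01, DEZ)
  read 0, top D: go to q2, push ε → (q2, 1, EZ)
  read 1, top E: go to q1, push DE → (q1, ε, DEZ)
All input consumed in state q1 with stack DEZ.

DEZ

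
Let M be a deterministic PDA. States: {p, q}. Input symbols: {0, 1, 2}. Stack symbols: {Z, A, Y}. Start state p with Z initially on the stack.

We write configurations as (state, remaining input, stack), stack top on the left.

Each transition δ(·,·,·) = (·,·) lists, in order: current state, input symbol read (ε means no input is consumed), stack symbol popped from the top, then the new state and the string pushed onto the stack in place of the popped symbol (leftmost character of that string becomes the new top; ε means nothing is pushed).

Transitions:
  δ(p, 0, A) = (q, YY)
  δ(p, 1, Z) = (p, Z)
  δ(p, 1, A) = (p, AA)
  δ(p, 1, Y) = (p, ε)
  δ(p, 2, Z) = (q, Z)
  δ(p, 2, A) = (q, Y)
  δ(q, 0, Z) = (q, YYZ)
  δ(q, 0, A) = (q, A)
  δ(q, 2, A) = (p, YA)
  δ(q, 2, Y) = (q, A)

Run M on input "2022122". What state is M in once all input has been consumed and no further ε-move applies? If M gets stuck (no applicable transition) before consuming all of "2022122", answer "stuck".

(p, 2022122, Z)
  read 2, top Z: go to q, push Z → (q, 022122, Z)
  read 0, top Z: go to q, push YYZ → (q, 22122, YYZ)
  read 2, top Y: go to q, push A → (q, 2122, AYZ)
  read 2, top A: go to p, push YA → (p, 122, YAYZ)
  read 1, top Y: go to p, push ε → (p, 22, AYZ)
  read 2, top A: go to q, push Y → (q, 2, YYZ)
  read 2, top Y: go to q, push A → (q, ε, AYZ)
All input consumed; M is in state q.

q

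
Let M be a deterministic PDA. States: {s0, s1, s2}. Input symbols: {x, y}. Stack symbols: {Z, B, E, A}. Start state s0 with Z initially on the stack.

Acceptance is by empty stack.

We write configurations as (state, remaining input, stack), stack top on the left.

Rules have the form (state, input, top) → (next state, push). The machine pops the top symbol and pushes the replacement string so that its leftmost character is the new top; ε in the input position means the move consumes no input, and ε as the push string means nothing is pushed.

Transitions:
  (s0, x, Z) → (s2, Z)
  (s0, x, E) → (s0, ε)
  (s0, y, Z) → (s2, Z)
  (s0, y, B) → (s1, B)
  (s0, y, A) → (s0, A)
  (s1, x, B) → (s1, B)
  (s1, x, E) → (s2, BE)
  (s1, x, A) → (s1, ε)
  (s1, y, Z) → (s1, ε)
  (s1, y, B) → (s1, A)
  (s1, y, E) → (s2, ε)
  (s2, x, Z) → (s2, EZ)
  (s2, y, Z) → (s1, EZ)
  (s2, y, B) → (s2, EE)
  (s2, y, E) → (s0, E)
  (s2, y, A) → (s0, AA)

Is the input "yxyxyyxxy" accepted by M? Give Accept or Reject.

Reject

(s0, yxyxyyxxy, Z) ⊢ (s2, xyxyyxxy, Z) ⊢ (s2, yxyyxxy, EZ) ⊢ (s0, xyyxxy, EZ) ⊢ (s0, yyxxy, Z) ⊢ (s2, yxxy, Z) ⊢ (s1, xxy, EZ) ⊢ (s2, xy, BEZ)
No transition applies at (s2, xy, BEZ); input not fully consumed.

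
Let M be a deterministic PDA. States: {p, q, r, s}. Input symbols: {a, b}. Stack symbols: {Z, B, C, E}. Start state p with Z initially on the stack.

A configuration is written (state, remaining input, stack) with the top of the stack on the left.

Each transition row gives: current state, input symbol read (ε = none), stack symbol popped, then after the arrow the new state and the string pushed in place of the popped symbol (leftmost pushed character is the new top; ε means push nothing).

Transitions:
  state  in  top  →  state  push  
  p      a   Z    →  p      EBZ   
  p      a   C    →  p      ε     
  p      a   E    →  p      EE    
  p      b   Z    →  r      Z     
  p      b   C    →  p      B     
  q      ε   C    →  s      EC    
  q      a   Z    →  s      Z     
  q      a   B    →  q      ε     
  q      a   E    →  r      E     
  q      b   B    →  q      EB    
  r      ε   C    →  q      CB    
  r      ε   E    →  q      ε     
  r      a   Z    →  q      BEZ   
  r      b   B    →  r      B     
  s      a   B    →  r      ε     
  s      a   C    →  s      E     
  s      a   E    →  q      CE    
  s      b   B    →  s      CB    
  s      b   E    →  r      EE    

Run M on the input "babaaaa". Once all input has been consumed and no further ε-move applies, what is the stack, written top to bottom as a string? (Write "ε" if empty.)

Z

(p, babaaaa, Z) ⊢ (r, abaaaa, Z) ⊢ (q, baaaa, BEZ) ⊢ (q, aaaa, EBEZ) ⊢ (r, aaa, EBEZ) ⊢ (q, aaa, BEZ) ⊢ (q, aa, EZ) ⊢ (r, a, EZ) ⊢ (q, a, Z) ⊢ (s, ε, Z)
All input consumed in state s with stack Z.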